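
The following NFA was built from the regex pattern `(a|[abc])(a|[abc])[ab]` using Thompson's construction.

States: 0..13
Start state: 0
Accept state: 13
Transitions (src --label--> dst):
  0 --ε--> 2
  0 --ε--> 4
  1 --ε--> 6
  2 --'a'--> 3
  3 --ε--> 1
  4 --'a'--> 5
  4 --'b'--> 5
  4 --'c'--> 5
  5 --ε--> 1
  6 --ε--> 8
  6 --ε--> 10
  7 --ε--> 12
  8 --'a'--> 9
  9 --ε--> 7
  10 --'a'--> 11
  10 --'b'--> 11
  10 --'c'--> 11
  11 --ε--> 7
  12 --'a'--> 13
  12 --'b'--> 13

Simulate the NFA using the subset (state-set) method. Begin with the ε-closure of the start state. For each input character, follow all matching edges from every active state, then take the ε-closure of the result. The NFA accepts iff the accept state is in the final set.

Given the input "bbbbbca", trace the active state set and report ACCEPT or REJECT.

S₀ = ε-closure({0}) = {0,2,4}
'b' @ 1: {1,5,6,8,10}
'b' @ 2: {7,11,12}
'b' @ 3: {13}  (accept∈set)
'b' @ 4: {}  — dead — no transitions
rest 'bca' ignored (set empty)
final: {}; accept 13 not in set

Answer: REJECT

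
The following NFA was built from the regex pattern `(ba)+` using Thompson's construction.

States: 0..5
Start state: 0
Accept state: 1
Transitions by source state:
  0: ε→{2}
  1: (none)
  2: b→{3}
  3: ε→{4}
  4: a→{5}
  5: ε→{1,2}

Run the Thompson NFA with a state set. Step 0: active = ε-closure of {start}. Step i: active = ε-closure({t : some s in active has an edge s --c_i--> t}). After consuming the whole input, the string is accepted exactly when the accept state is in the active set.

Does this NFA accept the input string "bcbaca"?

Answer: REJECT

Steps:
start: ε-closure({0}) = {0,2}
'b' @ 1: {3,4}
'c' @ 2: {}  — no active states
rest 'baca' ignored (set empty)
end set {} — state 1 not in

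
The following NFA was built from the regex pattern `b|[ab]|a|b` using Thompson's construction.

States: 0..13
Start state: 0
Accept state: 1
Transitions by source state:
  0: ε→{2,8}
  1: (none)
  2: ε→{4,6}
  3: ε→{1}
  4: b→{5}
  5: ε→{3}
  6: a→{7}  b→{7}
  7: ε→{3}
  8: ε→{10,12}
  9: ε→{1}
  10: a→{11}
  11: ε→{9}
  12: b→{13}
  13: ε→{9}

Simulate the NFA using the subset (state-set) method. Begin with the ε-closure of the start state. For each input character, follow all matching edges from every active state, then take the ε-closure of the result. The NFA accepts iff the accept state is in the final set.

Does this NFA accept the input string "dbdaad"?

Answer: REJECT

Steps:
initial (ε-close {0}): {0,2,4,6,8,10,12}
'd' @ 1: {}  — no active states
rest 'bdaad' ignored (set empty)
end set {} — state 1 not in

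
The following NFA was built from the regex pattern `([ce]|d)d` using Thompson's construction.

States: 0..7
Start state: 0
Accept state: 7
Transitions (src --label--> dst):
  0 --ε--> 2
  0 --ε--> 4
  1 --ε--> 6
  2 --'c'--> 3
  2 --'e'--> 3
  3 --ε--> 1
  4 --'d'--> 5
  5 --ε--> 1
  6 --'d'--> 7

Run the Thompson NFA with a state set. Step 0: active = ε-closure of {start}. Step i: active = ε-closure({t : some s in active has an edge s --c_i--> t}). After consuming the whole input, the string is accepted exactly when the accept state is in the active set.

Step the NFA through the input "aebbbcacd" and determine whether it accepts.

start: ε-closure({0}) = {0,2,4}
'a' @ 1: {}  — dead — no transitions
rest 'ebbbcacd' ignored (set empty)
end set {} — state 7 not in

Answer: REJECT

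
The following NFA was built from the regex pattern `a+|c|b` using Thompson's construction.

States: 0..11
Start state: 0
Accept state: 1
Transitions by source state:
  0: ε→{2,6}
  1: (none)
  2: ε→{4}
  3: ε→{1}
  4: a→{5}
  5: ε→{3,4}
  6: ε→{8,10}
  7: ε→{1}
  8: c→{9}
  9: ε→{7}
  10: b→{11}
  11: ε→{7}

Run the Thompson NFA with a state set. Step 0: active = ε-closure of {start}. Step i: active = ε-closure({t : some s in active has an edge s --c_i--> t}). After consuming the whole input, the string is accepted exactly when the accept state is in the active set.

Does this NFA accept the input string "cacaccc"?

S₀ = ε-closure({0}) = {0,2,4,6,8,10}
'c' @ 1: {1,7,9}  ✓accept
'a' @ 2: {}  — no active states
rest 'caccc' ignored (set empty)
final: {}; accept 1 not in set

Answer: REJECT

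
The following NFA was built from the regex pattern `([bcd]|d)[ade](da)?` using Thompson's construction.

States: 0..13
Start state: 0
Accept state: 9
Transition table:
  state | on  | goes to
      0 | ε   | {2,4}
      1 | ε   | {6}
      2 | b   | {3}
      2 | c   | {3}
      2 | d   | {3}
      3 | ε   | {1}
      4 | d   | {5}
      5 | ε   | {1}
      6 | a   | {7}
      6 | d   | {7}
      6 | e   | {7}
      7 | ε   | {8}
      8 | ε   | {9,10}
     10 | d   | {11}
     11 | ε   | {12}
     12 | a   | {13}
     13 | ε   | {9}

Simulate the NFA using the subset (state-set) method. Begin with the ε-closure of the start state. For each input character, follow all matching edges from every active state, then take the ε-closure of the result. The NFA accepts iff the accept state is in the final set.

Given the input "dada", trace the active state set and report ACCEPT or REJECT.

Answer: ACCEPT

Steps:
start: ε-closure({0}) = {0,2,4}
'd' @ 1: {1,3,5,6}
'a' @ 2: {7,8,9,10}  ✓accept
'd' @ 3: {11,12}
'a' @ 4: {9,13}  ✓accept
end set {9,13} — state 9 in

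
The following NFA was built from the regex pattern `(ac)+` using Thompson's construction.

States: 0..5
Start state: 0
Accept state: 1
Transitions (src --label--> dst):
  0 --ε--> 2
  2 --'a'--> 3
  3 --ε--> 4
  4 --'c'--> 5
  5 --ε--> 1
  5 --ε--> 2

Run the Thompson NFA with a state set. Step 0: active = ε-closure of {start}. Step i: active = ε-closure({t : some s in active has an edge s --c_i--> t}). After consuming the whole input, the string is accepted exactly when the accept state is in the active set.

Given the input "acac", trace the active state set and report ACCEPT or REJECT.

initial (ε-close {0}): {0,2}
'a' @ 1: {3,4}
'c' @ 2: {1,2,5}  [accepting]
'a' @ 3: {3,4}
'c' @ 4: {1,2,5}  [accepting]
end set {1,2,5} — state 1 in

Answer: ACCEPT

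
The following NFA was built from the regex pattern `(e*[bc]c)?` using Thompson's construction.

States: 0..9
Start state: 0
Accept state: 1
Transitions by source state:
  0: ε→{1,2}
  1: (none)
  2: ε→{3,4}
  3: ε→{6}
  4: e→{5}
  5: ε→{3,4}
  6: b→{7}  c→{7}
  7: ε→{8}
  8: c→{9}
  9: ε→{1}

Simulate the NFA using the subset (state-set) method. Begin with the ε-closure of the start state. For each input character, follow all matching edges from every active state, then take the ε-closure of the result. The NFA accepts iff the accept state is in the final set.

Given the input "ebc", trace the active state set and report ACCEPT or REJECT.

start: ε-closure({0}) = {0,1,2,3,4,6}
'e' @ 1: {3,4,5,6}
'b' @ 2: {7,8}
'c' @ 3: {1,9}  [accepting]
after full input: {1,9}  (accept=1 in)

Answer: ACCEPT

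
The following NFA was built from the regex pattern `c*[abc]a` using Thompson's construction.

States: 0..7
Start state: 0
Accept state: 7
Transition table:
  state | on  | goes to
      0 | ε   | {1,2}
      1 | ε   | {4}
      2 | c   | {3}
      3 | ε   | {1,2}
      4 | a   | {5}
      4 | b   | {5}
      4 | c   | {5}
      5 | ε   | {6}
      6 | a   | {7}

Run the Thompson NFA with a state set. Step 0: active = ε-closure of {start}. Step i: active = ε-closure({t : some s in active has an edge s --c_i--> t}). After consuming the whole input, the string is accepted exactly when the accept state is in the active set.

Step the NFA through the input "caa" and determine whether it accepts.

Answer: ACCEPT

Steps:
S₀ = ε-closure({0}) = {0,1,2,4}
'c' @ 1: {1,2,3,4,5,6}
'a' @ 2: {5,6,7}  [accepting]
'a' @ 3: {7}  [accepting]
final: {7}; accept 7 in set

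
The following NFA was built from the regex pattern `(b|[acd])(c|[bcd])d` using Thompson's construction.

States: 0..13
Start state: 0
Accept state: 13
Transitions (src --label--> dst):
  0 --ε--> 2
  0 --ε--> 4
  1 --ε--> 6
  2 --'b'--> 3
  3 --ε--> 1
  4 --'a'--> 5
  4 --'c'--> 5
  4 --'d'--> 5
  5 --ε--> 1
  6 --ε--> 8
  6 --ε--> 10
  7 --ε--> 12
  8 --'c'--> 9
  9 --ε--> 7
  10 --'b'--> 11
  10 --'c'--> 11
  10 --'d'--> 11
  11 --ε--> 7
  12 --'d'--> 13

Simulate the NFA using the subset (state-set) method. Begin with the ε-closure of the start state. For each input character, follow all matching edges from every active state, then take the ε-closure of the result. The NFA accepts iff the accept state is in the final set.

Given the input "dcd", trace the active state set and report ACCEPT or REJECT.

Answer: ACCEPT

Trace:
S₀ = ε-closure({0}) = {0,2,4}
'd' @ 1: {1,5,6,8,10}
'c' @ 2: {7,9,11,12}
'd' @ 3: {13}  (accept∈set)
end set {13} — state 13 in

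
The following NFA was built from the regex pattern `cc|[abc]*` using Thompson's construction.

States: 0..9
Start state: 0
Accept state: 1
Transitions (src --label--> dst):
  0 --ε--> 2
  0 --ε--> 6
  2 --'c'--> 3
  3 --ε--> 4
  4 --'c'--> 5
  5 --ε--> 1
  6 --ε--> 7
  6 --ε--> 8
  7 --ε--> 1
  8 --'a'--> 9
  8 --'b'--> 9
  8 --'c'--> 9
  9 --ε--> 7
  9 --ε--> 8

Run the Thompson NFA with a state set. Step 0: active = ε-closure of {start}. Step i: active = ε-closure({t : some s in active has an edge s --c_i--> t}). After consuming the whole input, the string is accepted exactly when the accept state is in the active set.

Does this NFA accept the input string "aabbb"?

Answer: ACCEPT

Steps:
S₀ = ε-closure({0}) = {0,1,2,6,7,8}
'a' @ 1: {1,7,8,9}  [accepting]
'a' @ 2: {1,7,8,9}  [accepting]
'b' @ 3: {1,7,8,9}  [accepting]
'b' @ 4: {1,7,8,9}  [accepting]
'b' @ 5: {1,7,8,9}  [accepting]
after full input: {1,7,8,9}  (accept=1 in)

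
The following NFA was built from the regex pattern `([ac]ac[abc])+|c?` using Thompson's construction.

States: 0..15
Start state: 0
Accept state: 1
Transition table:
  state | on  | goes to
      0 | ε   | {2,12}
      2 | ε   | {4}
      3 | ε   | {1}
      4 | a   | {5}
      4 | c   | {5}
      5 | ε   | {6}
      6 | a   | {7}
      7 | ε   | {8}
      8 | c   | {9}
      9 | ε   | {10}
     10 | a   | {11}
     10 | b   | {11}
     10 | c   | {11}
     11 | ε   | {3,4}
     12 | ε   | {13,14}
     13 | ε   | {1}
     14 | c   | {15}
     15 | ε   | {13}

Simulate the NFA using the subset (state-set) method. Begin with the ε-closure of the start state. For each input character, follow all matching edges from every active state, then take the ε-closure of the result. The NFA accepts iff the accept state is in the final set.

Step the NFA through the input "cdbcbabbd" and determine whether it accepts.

initial (ε-close {0}): {0,1,2,4,12,13,14}
'c' @ 1: {1,5,6,13,15}  (accept∈set)
'd' @ 2: {}  — dead — no transitions
rest 'bcbabbd' ignored (set empty)
final: {}; accept 1 not in set

Answer: REJECT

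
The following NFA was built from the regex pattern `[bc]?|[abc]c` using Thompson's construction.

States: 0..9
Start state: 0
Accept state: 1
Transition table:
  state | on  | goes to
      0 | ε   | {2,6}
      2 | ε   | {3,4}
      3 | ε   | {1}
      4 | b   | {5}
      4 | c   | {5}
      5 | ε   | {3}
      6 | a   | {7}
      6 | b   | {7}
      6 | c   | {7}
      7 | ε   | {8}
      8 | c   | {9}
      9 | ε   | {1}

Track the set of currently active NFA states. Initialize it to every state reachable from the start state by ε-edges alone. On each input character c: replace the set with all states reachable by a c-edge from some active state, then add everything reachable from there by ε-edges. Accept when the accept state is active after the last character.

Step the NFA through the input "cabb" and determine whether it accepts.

Answer: REJECT

Trace:
start: ε-closure({0}) = {0,1,2,3,4,6}
'c' @ 1: {1,3,5,7,8}  (accept∈set)
'a' @ 2: {}  — dead — no transitions
rest 'bb' ignored (set empty)
final: {}; accept 1 not in set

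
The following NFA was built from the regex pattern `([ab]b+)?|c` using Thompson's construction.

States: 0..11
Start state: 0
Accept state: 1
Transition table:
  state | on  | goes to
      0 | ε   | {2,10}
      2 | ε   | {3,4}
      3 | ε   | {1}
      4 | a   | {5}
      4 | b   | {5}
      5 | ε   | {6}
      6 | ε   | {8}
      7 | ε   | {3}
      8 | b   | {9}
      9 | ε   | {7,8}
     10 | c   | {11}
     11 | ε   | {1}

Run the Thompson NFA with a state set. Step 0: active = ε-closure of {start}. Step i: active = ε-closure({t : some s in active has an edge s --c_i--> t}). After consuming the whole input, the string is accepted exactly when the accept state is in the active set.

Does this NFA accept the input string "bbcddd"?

initial (ε-close {0}): {0,1,2,3,4,10}
'b' @ 1: {5,6,8}
'b' @ 2: {1,3,7,8,9}  (accept∈set)
'c' @ 3: {}  — dead — no transitions
rest 'ddd' ignored (set empty)
final: {}; accept 1 not in set

Answer: REJECT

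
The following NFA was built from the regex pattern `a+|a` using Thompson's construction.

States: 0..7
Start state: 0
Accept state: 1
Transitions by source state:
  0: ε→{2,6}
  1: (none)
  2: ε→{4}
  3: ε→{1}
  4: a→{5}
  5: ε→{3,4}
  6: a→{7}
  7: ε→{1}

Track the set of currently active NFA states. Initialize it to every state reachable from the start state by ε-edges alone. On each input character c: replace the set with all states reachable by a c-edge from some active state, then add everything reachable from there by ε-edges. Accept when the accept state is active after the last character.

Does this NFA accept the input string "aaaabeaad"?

start: ε-closure({0}) = {0,2,4,6}
'a' @ 1: {1,3,4,5,7}  (accept∈set)
'a' @ 2: {1,3,4,5}  (accept∈set)
'a' @ 3: {1,3,4,5}  (accept∈set)
'a' @ 4: {1,3,4,5}  (accept∈set)
'b' @ 5: {}  — dead — no transitions
rest 'eaad' ignored (set empty)
final: {}; accept 1 not in set

Answer: REJECT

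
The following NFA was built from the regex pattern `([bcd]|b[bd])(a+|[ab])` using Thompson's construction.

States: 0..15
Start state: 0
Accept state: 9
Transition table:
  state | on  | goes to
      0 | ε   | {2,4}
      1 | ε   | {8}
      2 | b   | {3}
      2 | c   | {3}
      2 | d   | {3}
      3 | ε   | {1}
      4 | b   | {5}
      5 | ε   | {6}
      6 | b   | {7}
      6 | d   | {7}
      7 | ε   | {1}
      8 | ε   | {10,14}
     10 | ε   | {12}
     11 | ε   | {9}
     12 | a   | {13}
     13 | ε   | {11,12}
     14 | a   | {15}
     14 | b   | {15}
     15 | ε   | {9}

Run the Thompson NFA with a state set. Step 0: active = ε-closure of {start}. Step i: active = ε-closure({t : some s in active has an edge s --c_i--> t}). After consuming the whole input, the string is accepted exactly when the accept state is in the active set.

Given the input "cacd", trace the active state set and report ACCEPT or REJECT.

start: ε-closure({0}) = {0,2,4}
'c' @ 1: {1,3,8,10,12,14}
'a' @ 2: {9,11,12,13,15}  [accepting]
'c' @ 3: {}  — no active states
rest 'd' ignored (set empty)
after full input: {}  (accept=9 not in)

Answer: REJECT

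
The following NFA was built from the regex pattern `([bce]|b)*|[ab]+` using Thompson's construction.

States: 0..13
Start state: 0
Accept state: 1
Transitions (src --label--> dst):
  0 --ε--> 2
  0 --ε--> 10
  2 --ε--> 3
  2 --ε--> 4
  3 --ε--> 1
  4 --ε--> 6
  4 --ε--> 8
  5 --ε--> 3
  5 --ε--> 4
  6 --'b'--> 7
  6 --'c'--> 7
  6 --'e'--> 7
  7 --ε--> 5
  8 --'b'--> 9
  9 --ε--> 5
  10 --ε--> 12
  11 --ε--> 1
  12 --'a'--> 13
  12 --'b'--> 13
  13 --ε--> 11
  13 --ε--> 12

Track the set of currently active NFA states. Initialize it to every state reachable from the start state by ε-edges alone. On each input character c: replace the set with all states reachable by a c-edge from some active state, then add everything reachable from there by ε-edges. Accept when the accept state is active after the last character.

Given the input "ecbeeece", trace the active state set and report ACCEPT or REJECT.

Answer: ACCEPT

Steps:
start: ε-closure({0}) = {0,1,2,3,4,6,8,10,12}
'e' @ 1: {1,3,4,5,6,7,8}  (accept∈set)
'c' @ 2: {1,3,4,5,6,7,8}  (accept∈set)
'b' @ 3: {1,3,4,5,6,7,8,9}  (accept∈set)
'e' @ 4: {1,3,4,5,6,7,8}  (accept∈set)
'e' @ 5: {1,3,4,5,6,7,8}  (accept∈set)
'e' @ 6: {1,3,4,5,6,7,8}  (accept∈set)
'c' @ 7: {1,3,4,5,6,7,8}  (accept∈set)
'e' @ 8: {1,3,4,5,6,7,8}  (accept∈set)
after full input: {1,3,4,5,6,7,8}  (accept=1 in)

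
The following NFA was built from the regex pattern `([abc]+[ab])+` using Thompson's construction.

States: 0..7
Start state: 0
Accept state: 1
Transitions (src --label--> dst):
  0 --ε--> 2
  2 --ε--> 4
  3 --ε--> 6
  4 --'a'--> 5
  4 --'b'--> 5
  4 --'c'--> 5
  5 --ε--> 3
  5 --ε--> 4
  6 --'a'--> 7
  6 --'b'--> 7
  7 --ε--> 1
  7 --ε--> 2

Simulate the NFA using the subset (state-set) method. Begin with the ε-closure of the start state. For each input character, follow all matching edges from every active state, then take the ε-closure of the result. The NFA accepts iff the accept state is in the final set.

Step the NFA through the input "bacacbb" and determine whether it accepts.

S₀ = ε-closure({0}) = {0,2,4}
'b' @ 1: {3,4,5,6}
'a' @ 2: {1,2,3,4,5,6,7}  ✓accept
'c' @ 3: {3,4,5,6}
'a' @ 4: {1,2,3,4,5,6,7}  ✓accept
'c' @ 5: {3,4,5,6}
'b' @ 6: {1,2,3,4,5,6,7}  ✓accept
'b' @ 7: {1,2,3,4,5,6,7}  ✓accept
end set {1,2,3,4,5,6,7} — state 1 in

Answer: ACCEPT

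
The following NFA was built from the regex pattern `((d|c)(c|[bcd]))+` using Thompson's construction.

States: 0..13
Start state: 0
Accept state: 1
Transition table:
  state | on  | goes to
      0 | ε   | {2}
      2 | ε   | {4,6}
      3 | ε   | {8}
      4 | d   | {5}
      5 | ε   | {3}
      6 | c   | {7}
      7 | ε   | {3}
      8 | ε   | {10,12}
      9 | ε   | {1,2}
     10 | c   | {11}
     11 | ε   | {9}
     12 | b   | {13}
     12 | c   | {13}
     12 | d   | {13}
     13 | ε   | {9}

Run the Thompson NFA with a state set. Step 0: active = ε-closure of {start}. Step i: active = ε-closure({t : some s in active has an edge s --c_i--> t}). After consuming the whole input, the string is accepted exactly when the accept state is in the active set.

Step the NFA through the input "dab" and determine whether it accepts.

initial (ε-close {0}): {0,2,4,6}
'd' @ 1: {3,5,8,10,12}
'a' @ 2: {}  — no active states
rest 'b' ignored (set empty)
after full input: {}  (accept=1 not in)

Answer: REJECT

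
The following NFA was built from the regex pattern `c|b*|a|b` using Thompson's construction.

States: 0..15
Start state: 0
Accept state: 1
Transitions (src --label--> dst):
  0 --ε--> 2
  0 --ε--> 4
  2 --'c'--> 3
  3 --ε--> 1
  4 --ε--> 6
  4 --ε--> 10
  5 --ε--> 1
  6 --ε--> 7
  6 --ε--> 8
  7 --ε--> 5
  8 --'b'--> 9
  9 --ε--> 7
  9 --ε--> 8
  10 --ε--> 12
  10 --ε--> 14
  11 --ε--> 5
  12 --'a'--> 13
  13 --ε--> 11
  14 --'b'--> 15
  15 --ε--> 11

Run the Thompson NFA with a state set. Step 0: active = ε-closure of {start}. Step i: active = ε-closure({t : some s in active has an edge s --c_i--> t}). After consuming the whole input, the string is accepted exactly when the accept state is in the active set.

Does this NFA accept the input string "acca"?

Answer: REJECT

Trace:
initial (ε-close {0}): {0,1,2,4,5,6,7,8,10,12,14}
'a' @ 1: {1,5,11,13}  ✓accept
'c' @ 2: {}  — state set empty
rest 'ca' ignored (set empty)
end set {} — state 1 not in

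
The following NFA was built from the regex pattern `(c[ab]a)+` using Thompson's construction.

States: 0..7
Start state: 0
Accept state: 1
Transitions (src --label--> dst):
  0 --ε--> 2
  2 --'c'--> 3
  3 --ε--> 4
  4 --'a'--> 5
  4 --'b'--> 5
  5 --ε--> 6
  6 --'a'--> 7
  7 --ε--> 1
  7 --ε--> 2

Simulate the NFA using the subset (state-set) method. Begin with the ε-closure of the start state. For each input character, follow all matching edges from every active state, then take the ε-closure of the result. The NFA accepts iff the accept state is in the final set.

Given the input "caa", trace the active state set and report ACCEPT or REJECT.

Answer: ACCEPT

Derivation:
S₀ = ε-closure({0}) = {0,2}
'c' @ 1: {3,4}
'a' @ 2: {5,6}
'a' @ 3: {1,2,7}  [accepting]
after full input: {1,2,7}  (accept=1 in)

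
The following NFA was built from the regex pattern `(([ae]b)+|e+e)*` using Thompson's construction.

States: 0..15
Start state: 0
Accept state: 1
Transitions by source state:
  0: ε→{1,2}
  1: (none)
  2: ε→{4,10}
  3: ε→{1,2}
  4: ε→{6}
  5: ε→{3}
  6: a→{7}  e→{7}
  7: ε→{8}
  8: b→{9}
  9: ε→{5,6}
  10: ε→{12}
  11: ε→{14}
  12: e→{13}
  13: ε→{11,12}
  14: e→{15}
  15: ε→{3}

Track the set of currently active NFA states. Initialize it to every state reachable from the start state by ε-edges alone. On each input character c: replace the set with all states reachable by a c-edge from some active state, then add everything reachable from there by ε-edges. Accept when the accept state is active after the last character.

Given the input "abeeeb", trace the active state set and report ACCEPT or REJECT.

S₀ = ε-closure({0}) = {0,1,2,4,6,10,12}
'a' @ 1: {7,8}
'b' @ 2: {1,2,3,4,5,6,9,10,12}  [accepting]
'e' @ 3: {7,8,11,12,13,14}
'e' @ 4: {1,2,3,4,6,10,11,12,13,14,15}  [accepting]
'e' @ 5: {1,2,3,4,6,7,8,10,11,12,13,14,15}  [accepting]
'b' @ 6: {1,2,3,4,5,6,9,10,12}  [accepting]
after full input: {1,2,3,4,5,6,9,10,12}  (accept=1 in)

Answer: ACCEPT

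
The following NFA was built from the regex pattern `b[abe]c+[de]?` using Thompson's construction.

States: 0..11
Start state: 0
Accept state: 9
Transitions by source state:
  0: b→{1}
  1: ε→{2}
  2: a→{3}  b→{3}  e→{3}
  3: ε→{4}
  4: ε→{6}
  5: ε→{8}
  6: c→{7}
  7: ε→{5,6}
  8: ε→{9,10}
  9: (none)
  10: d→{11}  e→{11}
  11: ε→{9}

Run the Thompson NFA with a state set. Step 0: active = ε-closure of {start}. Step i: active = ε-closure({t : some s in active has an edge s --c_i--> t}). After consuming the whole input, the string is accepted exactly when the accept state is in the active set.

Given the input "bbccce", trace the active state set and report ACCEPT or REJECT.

S₀ = ε-closure({0}) = {0}
'b' @ 1: {1,2}
'b' @ 2: {3,4,6}
'c' @ 3: {5,6,7,8,9,10}  ✓accept
'c' @ 4: {5,6,7,8,9,10}  ✓accept
'c' @ 5: {5,6,7,8,9,10}  ✓accept
'e' @ 6: {9,11}  ✓accept
after full input: {9,11}  (accept=9 in)

Answer: ACCEPT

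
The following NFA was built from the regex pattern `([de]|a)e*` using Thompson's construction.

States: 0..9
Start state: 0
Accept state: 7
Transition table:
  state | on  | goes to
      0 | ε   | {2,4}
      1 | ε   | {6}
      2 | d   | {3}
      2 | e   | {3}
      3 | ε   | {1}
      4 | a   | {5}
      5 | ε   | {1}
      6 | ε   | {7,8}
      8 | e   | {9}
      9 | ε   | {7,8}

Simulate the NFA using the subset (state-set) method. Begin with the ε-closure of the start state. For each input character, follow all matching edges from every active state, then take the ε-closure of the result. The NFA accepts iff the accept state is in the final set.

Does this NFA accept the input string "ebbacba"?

start: ε-closure({0}) = {0,2,4}
'e' @ 1: {1,3,6,7,8}  [accepting]
'b' @ 2: {}  — state set empty
rest 'bacba' ignored (set empty)
after full input: {}  (accept=7 not in)

Answer: REJECT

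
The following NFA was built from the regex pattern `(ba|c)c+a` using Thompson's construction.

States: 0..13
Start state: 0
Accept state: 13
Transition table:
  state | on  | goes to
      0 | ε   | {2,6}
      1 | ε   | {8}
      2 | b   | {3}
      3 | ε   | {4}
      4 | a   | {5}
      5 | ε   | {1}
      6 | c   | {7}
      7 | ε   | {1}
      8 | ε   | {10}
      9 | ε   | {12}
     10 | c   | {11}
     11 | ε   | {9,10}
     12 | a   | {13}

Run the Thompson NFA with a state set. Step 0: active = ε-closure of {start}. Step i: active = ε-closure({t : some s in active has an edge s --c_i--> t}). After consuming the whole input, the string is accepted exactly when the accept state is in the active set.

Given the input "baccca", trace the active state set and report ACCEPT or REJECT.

Answer: ACCEPT

Trace:
initial (ε-close {0}): {0,2,6}
'b' @ 1: {3,4}
'a' @ 2: {1,5,8,10}
'c' @ 3: {9,10,11,12}
'c' @ 4: {9,10,11,12}
'c' @ 5: {9,10,11,12}
'a' @ 6: {13}  ✓accept
after full input: {13}  (accept=13 in)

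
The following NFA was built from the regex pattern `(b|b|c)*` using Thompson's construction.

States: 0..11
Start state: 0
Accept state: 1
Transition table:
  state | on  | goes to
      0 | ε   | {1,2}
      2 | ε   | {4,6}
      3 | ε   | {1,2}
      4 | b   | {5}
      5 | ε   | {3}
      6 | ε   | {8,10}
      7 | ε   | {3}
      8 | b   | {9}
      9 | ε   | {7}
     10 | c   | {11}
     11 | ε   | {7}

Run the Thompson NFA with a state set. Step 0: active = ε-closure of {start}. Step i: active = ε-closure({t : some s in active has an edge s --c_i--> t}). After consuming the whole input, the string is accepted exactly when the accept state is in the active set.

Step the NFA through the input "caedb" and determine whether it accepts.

Answer: REJECT

Steps:
S₀ = ε-closure({0}) = {0,1,2,4,6,8,10}
'c' @ 1: {1,2,3,4,6,7,8,10,11}  ✓accept
'a' @ 2: {}  — no active states
rest 'edb' ignored (set empty)
after full input: {}  (accept=1 not in)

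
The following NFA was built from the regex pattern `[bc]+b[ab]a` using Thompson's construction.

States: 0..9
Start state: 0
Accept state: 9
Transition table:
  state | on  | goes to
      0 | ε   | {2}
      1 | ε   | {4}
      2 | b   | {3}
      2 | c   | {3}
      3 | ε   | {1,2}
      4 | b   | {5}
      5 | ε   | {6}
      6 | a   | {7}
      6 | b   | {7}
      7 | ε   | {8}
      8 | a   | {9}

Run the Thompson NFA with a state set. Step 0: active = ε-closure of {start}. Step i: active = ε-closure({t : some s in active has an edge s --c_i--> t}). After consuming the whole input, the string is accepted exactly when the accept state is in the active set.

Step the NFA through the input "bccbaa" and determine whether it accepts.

S₀ = ε-closure({0}) = {0,2}
'b' @ 1: {1,2,3,4}
'c' @ 2: {1,2,3,4}
'c' @ 3: {1,2,3,4}
'b' @ 4: {1,2,3,4,5,6}
'a' @ 5: {7,8}
'a' @ 6: {9}  [accepting]
after full input: {9}  (accept=9 in)

Answer: ACCEPT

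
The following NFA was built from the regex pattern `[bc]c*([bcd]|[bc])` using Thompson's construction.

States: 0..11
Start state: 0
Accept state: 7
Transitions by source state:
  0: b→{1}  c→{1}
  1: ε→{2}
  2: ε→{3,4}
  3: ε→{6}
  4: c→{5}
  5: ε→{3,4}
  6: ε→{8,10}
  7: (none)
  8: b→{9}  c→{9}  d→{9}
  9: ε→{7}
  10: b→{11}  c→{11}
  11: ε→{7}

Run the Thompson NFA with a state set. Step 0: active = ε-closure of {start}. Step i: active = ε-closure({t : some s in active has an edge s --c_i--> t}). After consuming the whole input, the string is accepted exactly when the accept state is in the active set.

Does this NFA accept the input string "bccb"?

start: ε-closure({0}) = {0}
'b' @ 1: {1,2,3,4,6,8,10}
'c' @ 2: {3,4,5,6,7,8,9,10,11}  [accepting]
'c' @ 3: {3,4,5,6,7,8,9,10,11}  [accepting]
'b' @ 4: {7,9,11}  [accepting]
after full input: {7,9,11}  (accept=7 in)

Answer: ACCEPT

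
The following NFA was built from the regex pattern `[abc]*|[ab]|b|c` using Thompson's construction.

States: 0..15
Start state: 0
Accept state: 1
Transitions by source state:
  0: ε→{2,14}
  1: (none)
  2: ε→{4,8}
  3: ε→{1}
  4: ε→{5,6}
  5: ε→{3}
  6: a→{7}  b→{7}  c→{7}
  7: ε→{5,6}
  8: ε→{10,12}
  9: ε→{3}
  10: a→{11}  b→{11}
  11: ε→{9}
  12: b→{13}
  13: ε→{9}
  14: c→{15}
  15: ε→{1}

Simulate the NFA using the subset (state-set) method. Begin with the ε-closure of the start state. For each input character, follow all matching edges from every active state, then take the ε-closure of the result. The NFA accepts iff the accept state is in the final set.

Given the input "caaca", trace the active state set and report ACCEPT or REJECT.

initial (ε-close {0}): {0,1,2,3,4,5,6,8,10,12,14}
'c' @ 1: {1,3,5,6,7,15}  ✓accept
'a' @ 2: {1,3,5,6,7}  ✓accept
'a' @ 3: {1,3,5,6,7}  ✓accept
'c' @ 4: {1,3,5,6,7}  ✓accept
'a' @ 5: {1,3,5,6,7}  ✓accept
end set {1,3,5,6,7} — state 1 in

Answer: ACCEPT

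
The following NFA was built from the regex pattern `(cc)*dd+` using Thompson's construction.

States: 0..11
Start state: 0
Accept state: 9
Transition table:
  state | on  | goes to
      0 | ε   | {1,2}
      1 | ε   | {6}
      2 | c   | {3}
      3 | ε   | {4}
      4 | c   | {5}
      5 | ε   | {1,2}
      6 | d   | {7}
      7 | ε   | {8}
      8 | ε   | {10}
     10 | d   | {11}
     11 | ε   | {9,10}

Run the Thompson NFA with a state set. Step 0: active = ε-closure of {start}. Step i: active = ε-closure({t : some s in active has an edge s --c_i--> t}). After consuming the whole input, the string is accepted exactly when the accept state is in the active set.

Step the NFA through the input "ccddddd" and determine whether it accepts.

Answer: ACCEPT

Derivation:
start: ε-closure({0}) = {0,1,2,6}
'c' @ 1: {3,4}
'c' @ 2: {1,2,5,6}
'd' @ 3: {7,8,10}
'd' @ 4: {9,10,11}  [accepting]
'd' @ 5: {9,10,11}  [accepting]
'd' @ 6: {9,10,11}  [accepting]
'd' @ 7: {9,10,11}  [accepting]
after full input: {9,10,11}  (accept=9 in)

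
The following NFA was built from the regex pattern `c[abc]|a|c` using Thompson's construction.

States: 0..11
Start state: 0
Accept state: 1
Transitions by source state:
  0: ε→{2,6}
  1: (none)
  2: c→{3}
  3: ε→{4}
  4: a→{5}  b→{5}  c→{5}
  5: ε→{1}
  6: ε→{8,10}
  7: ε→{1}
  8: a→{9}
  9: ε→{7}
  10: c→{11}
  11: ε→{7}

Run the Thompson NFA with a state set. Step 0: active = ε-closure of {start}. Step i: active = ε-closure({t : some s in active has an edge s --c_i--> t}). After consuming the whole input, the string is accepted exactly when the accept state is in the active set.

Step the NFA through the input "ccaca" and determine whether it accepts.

Answer: REJECT

Trace:
S₀ = ε-closure({0}) = {0,2,6,8,10}
'c' @ 1: {1,3,4,7,11}  (accept∈set)
'c' @ 2: {1,5}  (accept∈set)
'a' @ 3: {}  — dead — no transitions
rest 'ca' ignored (set empty)
final: {}; accept 1 not in set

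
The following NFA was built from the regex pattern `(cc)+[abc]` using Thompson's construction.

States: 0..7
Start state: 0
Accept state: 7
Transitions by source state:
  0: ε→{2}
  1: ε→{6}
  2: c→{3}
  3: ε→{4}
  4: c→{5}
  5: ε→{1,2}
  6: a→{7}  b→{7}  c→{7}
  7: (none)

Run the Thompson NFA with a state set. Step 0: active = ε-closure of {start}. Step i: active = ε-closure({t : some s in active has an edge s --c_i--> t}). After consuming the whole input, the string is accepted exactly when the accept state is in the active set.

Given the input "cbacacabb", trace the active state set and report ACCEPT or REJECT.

Answer: REJECT

Trace:
S₀ = ε-closure({0}) = {0,2}
'c' @ 1: {3,4}
'b' @ 2: {}  — state set empty
rest 'acacabb' ignored (set empty)
end set {} — state 7 not in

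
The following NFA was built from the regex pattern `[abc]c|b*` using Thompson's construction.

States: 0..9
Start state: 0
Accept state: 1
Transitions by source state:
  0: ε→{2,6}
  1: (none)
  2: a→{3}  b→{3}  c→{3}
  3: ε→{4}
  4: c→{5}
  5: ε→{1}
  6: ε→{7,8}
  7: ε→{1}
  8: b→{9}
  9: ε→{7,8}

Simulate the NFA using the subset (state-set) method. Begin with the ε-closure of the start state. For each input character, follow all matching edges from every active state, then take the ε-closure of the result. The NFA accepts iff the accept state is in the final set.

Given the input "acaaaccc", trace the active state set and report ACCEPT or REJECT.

Answer: REJECT

Trace:
start: ε-closure({0}) = {0,1,2,6,7,8}
'a' @ 1: {3,4}
'c' @ 2: {1,5}  ✓accept
'a' @ 3: {}  — state set empty
rest 'aaccc' ignored (set empty)
after full input: {}  (accept=1 not in)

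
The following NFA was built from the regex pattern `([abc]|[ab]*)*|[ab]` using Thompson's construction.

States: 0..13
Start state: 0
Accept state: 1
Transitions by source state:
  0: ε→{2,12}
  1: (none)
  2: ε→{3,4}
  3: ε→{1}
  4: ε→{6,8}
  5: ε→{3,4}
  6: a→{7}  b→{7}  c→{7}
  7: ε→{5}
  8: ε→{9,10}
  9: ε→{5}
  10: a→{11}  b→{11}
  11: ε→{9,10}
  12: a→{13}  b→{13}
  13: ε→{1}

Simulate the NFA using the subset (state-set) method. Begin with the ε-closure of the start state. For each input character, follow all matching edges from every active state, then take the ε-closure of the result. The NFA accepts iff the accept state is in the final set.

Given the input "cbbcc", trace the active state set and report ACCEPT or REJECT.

initial (ε-close {0}): {0,1,2,3,4,5,6,8,9,10,12}
'c' @ 1: {1,3,4,5,6,7,8,9,10}  [accepting]
'b' @ 2: {1,3,4,5,6,7,8,9,10,11}  [accepting]
'b' @ 3: {1,3,4,5,6,7,8,9,10,11}  [accepting]
'c' @ 4: {1,3,4,5,6,7,8,9,10}  [accepting]
'c' @ 5: {1,3,4,5,6,7,8,9,10}  [accepting]
end set {1,3,4,5,6,7,8,9,10} — state 1 in

Answer: ACCEPT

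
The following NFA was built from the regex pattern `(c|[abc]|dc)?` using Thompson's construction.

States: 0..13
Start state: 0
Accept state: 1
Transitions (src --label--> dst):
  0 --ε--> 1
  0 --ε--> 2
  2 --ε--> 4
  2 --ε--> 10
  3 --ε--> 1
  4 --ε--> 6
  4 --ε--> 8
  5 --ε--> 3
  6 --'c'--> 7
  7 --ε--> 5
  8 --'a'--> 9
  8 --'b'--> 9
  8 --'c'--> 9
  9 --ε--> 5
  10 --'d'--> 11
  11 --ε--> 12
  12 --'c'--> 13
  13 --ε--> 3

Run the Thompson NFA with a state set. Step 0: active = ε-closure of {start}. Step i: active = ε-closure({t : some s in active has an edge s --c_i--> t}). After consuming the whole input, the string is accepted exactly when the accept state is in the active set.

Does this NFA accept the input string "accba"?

Answer: REJECT

Steps:
initial (ε-close {0}): {0,1,2,4,6,8,10}
'a' @ 1: {1,3,5,9}  (accept∈set)
'c' @ 2: {}  — state set empty
rest 'cba' ignored (set empty)
after full input: {}  (accept=1 not in)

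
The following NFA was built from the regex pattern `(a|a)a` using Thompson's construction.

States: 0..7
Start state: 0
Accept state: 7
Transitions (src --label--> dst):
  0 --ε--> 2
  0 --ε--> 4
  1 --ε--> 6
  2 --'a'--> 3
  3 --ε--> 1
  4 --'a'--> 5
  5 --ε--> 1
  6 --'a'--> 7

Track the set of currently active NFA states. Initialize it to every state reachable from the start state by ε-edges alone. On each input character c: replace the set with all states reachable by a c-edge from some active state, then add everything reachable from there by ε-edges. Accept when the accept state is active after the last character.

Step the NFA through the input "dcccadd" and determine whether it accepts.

Answer: REJECT

Trace:
initial (ε-close {0}): {0,2,4}
'd' @ 1: {}  — state set empty
rest 'cccadd' ignored (set empty)
after full input: {}  (accept=7 not in)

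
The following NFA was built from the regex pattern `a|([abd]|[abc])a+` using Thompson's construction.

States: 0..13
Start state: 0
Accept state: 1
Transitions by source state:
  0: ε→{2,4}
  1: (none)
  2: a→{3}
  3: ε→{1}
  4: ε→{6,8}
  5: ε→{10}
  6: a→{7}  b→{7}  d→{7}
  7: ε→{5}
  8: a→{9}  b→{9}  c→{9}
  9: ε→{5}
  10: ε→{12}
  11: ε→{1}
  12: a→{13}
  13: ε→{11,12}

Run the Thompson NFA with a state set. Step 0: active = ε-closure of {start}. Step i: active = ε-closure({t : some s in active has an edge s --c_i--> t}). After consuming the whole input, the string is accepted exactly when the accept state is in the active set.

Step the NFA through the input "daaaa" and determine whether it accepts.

S₀ = ε-closure({0}) = {0,2,4,6,8}
'd' @ 1: {5,7,10,12}
'a' @ 2: {1,11,12,13}  (accept∈set)
'a' @ 3: {1,11,12,13}  (accept∈set)
'a' @ 4: {1,11,12,13}  (accept∈set)
'a' @ 5: {1,11,12,13}  (accept∈set)
after full input: {1,11,12,13}  (accept=1 in)

Answer: ACCEPT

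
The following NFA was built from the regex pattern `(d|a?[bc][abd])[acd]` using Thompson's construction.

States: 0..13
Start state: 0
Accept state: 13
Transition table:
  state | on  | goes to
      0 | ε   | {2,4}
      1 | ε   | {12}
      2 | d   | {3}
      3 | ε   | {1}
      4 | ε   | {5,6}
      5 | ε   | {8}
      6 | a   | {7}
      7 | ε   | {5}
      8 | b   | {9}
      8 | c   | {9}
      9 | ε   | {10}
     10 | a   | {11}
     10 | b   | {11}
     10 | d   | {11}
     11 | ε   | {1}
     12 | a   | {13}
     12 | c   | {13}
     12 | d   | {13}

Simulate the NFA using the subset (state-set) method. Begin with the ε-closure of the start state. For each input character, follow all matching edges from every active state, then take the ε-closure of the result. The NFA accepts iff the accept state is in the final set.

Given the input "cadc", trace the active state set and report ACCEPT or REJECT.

Answer: REJECT

Derivation:
S₀ = ε-closure({0}) = {0,2,4,5,6,8}
'c' @ 1: {9,10}
'a' @ 2: {1,11,12}
'd' @ 3: {13}  [accepting]
'c' @ 4: {}  — dead — no transitions
after full input: {}  (accept=13 not in)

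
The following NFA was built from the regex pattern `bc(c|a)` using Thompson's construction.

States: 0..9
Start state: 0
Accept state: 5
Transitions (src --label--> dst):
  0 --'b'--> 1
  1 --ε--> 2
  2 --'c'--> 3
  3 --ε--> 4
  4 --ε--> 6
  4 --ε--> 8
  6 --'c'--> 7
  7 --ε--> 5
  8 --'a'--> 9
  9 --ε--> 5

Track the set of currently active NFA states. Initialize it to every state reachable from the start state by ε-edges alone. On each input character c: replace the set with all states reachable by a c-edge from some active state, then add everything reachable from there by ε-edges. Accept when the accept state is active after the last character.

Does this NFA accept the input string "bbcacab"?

Answer: REJECT

Derivation:
initial (ε-close {0}): {0}
'b' @ 1: {1,2}
'b' @ 2: {}  — no active states
rest 'cacab' ignored (set empty)
end set {} — state 5 not in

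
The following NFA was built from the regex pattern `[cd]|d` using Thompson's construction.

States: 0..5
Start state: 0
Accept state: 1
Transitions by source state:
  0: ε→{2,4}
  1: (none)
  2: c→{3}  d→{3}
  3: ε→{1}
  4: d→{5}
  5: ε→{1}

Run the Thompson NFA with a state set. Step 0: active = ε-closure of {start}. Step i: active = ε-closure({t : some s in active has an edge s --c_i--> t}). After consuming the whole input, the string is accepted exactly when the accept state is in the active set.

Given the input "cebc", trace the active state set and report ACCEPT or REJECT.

S₀ = ε-closure({0}) = {0,2,4}
'c' @ 1: {1,3}  ✓accept
'e' @ 2: {}  — no active states
rest 'bc' ignored (set empty)
after full input: {}  (accept=1 not in)

Answer: REJECT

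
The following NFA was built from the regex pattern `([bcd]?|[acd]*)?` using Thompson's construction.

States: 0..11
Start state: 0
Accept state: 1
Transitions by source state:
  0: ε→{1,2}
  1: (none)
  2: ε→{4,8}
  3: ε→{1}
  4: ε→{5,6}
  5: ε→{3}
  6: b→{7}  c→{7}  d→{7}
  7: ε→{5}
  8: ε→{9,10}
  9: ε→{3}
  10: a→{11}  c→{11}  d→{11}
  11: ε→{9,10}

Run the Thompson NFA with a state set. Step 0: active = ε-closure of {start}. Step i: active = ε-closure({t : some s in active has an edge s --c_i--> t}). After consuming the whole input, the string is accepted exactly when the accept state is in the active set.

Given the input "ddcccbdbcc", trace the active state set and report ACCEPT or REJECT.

Answer: REJECT

Steps:
S₀ = ε-closure({0}) = {0,1,2,3,4,5,6,8,9,10}
'd' @ 1: {1,3,5,7,9,10,11}  ✓accept
'd' @ 2: {1,3,9,10,11}  ✓accept
'c' @ 3: {1,3,9,10,11}  ✓accept
'c' @ 4: {1,3,9,10,11}  ✓accept
'c' @ 5: {1,3,9,10,11}  ✓accept
'b' @ 6: {}  — dead — no transitions
rest 'dbcc' ignored (set empty)
end set {} — state 1 not in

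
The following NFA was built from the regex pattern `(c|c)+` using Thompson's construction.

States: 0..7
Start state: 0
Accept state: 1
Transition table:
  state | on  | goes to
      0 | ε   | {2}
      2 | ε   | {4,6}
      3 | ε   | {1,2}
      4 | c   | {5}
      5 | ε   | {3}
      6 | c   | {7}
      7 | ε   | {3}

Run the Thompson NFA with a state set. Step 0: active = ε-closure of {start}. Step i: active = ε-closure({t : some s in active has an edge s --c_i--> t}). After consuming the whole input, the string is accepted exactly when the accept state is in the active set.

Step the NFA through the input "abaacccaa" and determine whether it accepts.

start: ε-closure({0}) = {0,2,4,6}
'a' @ 1: {}  — dead — no transitions
rest 'baacccaa' ignored (set empty)
after full input: {}  (accept=1 not in)

Answer: REJECT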